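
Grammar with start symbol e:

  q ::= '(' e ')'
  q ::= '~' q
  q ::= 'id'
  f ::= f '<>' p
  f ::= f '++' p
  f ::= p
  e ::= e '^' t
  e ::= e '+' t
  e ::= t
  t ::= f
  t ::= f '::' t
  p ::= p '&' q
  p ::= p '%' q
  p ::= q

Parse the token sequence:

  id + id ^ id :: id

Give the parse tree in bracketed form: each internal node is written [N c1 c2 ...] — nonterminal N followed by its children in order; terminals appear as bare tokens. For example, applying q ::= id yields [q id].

e
e ^ t
e + t ^ t
t + t ^ t
f + t ^ t
p + t ^ t
q + t ^ t
id + t ^ t
id + f ^ t
id + p ^ t
id + q ^ t
id + id ^ t
id + id ^ f :: t
id + id ^ p :: t
id + id ^ q :: t
id + id ^ id :: t
id + id ^ id :: f
id + id ^ id :: p
id + id ^ id :: q
id + id ^ id :: id

[e [e [e [t [f [p [q id]]]]] + [t [f [p [q id]]]]] ^ [t [f [p [q id]]] :: [t [f [p [q id]]]]]]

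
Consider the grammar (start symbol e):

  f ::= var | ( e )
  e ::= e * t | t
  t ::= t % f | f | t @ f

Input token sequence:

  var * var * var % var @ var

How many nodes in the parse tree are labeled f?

5

[e [e [e [t [f var]]] * [t [f var]]] * [t [t [t [f var]] % [f var]] @ [f var]]]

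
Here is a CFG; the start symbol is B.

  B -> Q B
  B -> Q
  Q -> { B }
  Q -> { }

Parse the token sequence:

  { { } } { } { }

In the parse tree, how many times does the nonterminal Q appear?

4

[B [Q { [B [Q { }]] }] [B [Q { }] [B [Q { }]]]]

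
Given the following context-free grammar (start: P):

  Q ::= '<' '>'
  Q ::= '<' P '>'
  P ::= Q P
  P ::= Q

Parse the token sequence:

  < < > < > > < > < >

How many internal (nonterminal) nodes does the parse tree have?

10

[P [Q < [P [Q < >] [P [Q < >]]] >] [P [Q < >] [P [Q < >]]]]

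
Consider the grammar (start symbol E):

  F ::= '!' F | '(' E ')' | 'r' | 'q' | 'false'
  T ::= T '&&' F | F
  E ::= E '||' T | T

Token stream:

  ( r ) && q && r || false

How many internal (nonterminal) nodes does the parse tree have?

13

[E [E [T [T [T [F ( [E [T [F r]]] )]] && [F q]] && [F r]]] || [T [F false]]]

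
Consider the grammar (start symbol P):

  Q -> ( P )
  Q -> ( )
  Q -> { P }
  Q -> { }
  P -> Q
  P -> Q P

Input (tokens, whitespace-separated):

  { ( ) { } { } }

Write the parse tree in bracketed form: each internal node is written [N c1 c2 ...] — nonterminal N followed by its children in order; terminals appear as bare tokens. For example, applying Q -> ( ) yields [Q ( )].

P
Q
{ P }
{ Q P }
{ ( ) P }
{ ( ) Q P }
{ ( ) { } P }
{ ( ) { } Q }
{ ( ) { } { } }

[P [Q { [P [Q ( )] [P [Q { }] [P [Q { }]]]] }]]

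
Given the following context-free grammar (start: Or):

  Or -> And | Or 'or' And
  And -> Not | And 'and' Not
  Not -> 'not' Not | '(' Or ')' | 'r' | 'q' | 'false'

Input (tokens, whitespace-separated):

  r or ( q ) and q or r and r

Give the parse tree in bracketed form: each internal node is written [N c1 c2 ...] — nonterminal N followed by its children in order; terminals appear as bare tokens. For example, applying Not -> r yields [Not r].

[Or [Or [Or [And [Not r]]] or [And [And [Not ( [Or [And [Not q]]] )]] and [Not q]]] or [And [And [Not r]] and [Not r]]]

Or
Or or And
Or or And or And
And or And or And
Not or And or And
r or And or And
r or And and Not or And
r or Not and Not or And
r or ( Or ) and Not or And
r or ( And ) and Not or And
r or ( Not ) and Not or And
r or ( q ) and Not or And
r or ( q ) and q or And
r or ( q ) and q or And and Not
r or ( q ) and q or Not and Not
r or ( q ) and q or r and Not
r or ( q ) and q or r and r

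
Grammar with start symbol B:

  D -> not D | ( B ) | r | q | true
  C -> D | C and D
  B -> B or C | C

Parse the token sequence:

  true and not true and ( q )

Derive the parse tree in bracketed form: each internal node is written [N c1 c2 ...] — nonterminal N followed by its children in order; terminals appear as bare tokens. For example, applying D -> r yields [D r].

[B [C [C [C [D true]] and [D not [D true]]] and [D ( [B [C [D q]]] )]]]

B
C
C and D
C and D and D
D and D and D
true and D and D
true and not D and D
true and not true and D
true and not true and ( B )
true and not true and ( C )
true and not true and ( D )
true and not true and ( q )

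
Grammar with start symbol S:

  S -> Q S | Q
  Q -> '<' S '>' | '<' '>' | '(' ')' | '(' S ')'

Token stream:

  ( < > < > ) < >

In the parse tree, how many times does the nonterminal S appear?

[S [Q ( [S [Q < >] [S [Q < >]]] )] [S [Q < >]]]

4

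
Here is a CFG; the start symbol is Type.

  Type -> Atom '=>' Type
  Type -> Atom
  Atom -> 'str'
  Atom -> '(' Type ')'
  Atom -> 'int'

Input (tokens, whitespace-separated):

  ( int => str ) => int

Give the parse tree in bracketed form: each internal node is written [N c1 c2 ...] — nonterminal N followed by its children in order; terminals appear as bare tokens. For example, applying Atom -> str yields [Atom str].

[Type [Atom ( [Type [Atom int] => [Type [Atom str]]] )] => [Type [Atom int]]]

Type
Atom => Type
( Type ) => Type
( Atom => Type ) => Type
( int => Type ) => Type
( int => Atom ) => Type
( int => str ) => Type
( int => str ) => Atom
( int => str ) => int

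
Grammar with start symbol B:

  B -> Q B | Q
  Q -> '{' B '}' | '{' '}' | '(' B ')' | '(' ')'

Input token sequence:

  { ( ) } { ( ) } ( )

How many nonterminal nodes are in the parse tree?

[B [Q { [B [Q ( )]] }] [B [Q { [B [Q ( )]] }] [B [Q ( )]]]]

10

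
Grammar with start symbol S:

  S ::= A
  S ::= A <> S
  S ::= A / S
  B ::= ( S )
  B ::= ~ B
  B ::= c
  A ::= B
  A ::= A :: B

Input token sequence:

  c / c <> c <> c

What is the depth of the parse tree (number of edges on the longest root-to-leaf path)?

[S [A [B c]] / [S [A [B c]] <> [S [A [B c]] <> [S [A [B c]]]]]]

6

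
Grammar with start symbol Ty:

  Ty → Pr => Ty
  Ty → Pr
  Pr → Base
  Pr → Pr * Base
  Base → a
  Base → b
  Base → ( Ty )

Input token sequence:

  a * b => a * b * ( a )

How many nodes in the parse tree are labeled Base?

[Ty [Pr [Pr [Base a]] * [Base b]] => [Ty [Pr [Pr [Pr [Base a]] * [Base b]] * [Base ( [Ty [Pr [Base a]]] )]]]]

6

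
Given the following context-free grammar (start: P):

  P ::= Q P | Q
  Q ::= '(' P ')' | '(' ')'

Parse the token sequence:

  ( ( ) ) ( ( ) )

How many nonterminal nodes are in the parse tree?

8

[P [Q ( [P [Q ( )]] )] [P [Q ( [P [Q ( )]] )]]]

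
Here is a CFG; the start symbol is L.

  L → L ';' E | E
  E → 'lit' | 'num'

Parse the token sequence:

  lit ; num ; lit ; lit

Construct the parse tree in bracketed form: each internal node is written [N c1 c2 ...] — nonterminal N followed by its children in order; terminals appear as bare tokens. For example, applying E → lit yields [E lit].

[L [L [L [L [E lit]] ; [E num]] ; [E lit]] ; [E lit]]

L
L ; E
L ; E ; E
L ; E ; E ; E
E ; E ; E ; E
lit ; E ; E ; E
lit ; num ; E ; E
lit ; num ; lit ; E
lit ; num ; lit ; lit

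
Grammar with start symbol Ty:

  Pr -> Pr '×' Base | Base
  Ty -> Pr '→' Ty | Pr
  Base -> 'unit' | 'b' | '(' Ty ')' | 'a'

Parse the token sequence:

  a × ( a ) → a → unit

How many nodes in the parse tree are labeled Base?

[Ty [Pr [Pr [Base a]] × [Base ( [Ty [Pr [Base a]]] )]] → [Ty [Pr [Base a]] → [Ty [Pr [Base unit]]]]]

5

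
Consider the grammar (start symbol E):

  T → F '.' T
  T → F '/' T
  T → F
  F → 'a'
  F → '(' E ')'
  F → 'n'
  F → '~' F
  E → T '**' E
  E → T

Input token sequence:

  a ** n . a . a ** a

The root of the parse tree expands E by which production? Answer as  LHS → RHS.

[E [T [F a]] ** [E [T [F n] . [T [F a] . [T [F a]]]] ** [E [T [F a]]]]]

E → T '**' E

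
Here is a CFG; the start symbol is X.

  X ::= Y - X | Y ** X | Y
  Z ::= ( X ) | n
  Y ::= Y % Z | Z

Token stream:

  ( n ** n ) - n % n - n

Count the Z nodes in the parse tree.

[X [Y [Z ( [X [Y [Z n]] ** [X [Y [Z n]]]] )]] - [X [Y [Y [Z n]] % [Z n]] - [X [Y [Z n]]]]]

6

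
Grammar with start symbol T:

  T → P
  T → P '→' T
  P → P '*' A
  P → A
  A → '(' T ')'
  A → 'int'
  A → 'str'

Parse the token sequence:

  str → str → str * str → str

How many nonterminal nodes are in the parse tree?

[T [P [A str]] → [T [P [A str]] → [T [P [P [A str]] * [A str]] → [T [P [A str]]]]]]

14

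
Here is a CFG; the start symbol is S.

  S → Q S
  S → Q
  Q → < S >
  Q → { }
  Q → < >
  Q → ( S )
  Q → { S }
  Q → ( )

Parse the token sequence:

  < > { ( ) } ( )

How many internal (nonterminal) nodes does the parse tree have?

8

[S [Q < >] [S [Q { [S [Q ( )]] }] [S [Q ( )]]]]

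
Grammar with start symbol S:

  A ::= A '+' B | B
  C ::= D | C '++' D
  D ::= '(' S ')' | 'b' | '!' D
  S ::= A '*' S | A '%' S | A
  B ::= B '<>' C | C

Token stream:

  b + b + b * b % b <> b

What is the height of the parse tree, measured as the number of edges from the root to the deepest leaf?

8

[S [A [A [A [B [C [D b]]]] + [B [C [D b]]]] + [B [C [D b]]]] * [S [A [B [C [D b]]]] % [S [A [B [B [C [D b]]] <> [C [D b]]]]]]]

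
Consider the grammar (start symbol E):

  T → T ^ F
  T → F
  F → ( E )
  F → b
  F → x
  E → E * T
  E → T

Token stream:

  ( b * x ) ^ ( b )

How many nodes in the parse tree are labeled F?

[E [T [T [F ( [E [E [T [F b]]] * [T [F x]]] )]] ^ [F ( [E [T [F b]]] )]]]

5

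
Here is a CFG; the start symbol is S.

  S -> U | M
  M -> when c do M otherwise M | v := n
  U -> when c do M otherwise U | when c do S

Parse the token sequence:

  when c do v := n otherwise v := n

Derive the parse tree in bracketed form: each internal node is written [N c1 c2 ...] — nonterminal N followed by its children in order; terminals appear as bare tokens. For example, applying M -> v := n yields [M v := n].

[S [M when c do [M v := n] otherwise [M v := n]]]

S
M
when c do M otherwise M
when c do v := n otherwise M
when c do v := n otherwise v := n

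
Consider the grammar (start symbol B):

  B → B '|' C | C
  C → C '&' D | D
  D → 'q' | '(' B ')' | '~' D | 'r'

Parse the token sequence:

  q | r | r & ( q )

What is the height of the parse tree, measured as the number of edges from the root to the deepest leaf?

[B [B [B [C [D q]]] | [C [D r]]] | [C [C [D r]] & [D ( [B [C [D q]]] )]]]

6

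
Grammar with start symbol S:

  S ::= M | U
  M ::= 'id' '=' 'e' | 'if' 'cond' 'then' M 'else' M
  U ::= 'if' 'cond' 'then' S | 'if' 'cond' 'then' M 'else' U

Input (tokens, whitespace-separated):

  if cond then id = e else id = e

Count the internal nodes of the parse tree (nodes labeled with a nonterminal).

4

[S [M if cond then [M id = e] else [M id = e]]]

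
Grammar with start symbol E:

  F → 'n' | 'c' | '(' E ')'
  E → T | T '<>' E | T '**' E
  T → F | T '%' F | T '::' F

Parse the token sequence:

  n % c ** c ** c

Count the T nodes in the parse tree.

4

[E [T [T [F n]] % [F c]] ** [E [T [F c]] ** [E [T [F c]]]]]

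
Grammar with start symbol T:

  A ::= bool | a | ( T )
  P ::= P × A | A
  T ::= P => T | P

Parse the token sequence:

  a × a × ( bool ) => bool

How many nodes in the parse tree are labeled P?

[T [P [P [P [A a]] × [A a]] × [A ( [T [P [A bool]]] )]] => [T [P [A bool]]]]

5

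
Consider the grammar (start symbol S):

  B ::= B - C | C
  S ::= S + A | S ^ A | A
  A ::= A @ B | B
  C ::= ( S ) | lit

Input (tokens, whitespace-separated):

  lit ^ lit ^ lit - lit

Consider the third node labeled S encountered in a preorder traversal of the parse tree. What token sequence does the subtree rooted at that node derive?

lit

[S [S [S [A [B [C lit]]]] ^ [A [B [C lit]]]] ^ [A [B [B [C lit]] - [C lit]]]]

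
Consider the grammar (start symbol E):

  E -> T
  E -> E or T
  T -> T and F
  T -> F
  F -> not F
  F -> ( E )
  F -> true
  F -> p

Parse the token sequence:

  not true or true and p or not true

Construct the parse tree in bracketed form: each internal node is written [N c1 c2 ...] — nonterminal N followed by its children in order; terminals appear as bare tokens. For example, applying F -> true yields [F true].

E
E or T
E or T or T
T or T or T
F or T or T
not F or T or T
not true or T or T
not true or T and F or T
not true or F and F or T
not true or true and F or T
not true or true and p or T
not true or true and p or F
not true or true and p or not F
not true or true and p or not true

[E [E [E [T [F not [F true]]]] or [T [T [F true]] and [F p]]] or [T [F not [F true]]]]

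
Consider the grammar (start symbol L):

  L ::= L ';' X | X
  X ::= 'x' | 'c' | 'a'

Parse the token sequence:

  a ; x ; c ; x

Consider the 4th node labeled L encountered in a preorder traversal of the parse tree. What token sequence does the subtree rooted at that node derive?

[L [L [L [L [X a]] ; [X x]] ; [X c]] ; [X x]]

a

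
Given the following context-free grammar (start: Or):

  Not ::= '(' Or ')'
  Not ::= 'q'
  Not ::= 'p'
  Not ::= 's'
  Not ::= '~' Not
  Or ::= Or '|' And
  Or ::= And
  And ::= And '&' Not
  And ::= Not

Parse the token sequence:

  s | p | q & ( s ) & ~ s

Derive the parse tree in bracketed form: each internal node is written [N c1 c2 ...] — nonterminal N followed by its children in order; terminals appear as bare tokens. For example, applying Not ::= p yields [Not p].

Or
Or | And
Or | And | And
And | And | And
Not | And | And
s | And | And
s | Not | And
s | p | And
s | p | And & Not
s | p | And & Not & Not
s | p | Not & Not & Not
s | p | q & Not & Not
s | p | q & ( Or ) & Not
s | p | q & ( And ) & Not
s | p | q & ( Not ) & Not
s | p | q & ( s ) & Not
s | p | q & ( s ) & ~ Not
s | p | q & ( s ) & ~ s

[Or [Or [Or [And [Not s]]] | [And [Not p]]] | [And [And [And [Not q]] & [Not ( [Or [And [Not s]]] )]] & [Not ~ [Not s]]]]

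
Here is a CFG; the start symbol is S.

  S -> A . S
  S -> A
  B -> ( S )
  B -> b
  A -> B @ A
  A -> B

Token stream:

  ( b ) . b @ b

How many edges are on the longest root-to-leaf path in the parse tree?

[S [A [B ( [S [A [B b]]] )]] . [S [A [B b] @ [A [B b]]]]]

6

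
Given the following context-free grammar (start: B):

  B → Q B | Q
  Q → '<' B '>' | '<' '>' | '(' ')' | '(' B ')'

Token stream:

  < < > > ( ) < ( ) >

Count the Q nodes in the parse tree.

[B [Q < [B [Q < >]] >] [B [Q ( )] [B [Q < [B [Q ( )]] >]]]]

5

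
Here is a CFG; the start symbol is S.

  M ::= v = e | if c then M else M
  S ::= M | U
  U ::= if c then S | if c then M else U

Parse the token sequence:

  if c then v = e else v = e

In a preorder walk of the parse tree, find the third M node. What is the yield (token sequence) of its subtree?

[S [M if c then [M v = e] else [M v = e]]]

v = e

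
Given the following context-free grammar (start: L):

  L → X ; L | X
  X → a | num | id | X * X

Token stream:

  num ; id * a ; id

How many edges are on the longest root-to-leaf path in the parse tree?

[L [X num] ; [L [X [X id] * [X a]] ; [L [X id]]]]

4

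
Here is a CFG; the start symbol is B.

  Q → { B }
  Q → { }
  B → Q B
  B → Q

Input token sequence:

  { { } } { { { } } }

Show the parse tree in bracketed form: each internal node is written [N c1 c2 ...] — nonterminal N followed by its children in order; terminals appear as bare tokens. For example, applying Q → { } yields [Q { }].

B
Q B
{ B } B
{ Q } B
{ { } } B
{ { } } Q
{ { } } { B }
{ { } } { Q }
{ { } } { { B } }
{ { } } { { Q } }
{ { } } { { { } } }

[B [Q { [B [Q { }]] }] [B [Q { [B [Q { [B [Q { }]] }]] }]]]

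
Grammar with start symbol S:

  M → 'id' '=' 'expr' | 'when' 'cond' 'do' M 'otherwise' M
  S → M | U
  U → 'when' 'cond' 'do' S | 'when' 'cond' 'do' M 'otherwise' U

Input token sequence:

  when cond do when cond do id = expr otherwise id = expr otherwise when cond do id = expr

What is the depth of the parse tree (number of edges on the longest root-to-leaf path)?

[S [U when cond do [M when cond do [M id = expr] otherwise [M id = expr]] otherwise [U when cond do [S [M id = expr]]]]]

5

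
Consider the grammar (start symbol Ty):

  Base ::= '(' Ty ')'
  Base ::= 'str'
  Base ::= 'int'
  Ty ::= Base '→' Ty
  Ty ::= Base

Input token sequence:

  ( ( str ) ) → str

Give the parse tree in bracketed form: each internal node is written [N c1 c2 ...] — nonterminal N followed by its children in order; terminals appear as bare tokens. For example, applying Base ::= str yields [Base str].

Ty
Base → Ty
( Ty ) → Ty
( Base ) → Ty
( ( Ty ) ) → Ty
( ( Base ) ) → Ty
( ( str ) ) → Ty
( ( str ) ) → Base
( ( str ) ) → str

[Ty [Base ( [Ty [Base ( [Ty [Base str]] )]] )] → [Ty [Base str]]]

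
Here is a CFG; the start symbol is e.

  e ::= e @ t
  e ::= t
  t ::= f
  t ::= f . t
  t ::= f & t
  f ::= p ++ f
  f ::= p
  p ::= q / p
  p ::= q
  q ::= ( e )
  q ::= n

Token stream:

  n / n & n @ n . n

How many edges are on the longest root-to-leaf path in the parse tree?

7

[e [e [t [f [p [q n] / [p [q n]]]] & [t [f [p [q n]]]]]] @ [t [f [p [q n]]] . [t [f [p [q n]]]]]]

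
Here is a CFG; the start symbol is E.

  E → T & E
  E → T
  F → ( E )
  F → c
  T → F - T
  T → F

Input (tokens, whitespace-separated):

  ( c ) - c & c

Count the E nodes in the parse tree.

3

[E [T [F ( [E [T [F c]]] )] - [T [F c]]] & [E [T [F c]]]]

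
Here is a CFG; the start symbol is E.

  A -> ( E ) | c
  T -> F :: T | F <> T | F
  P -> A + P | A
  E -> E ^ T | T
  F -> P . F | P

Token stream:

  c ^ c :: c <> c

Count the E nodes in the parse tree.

2

[E [E [T [F [P [A c]]]]] ^ [T [F [P [A c]]] :: [T [F [P [A c]]] <> [T [F [P [A c]]]]]]]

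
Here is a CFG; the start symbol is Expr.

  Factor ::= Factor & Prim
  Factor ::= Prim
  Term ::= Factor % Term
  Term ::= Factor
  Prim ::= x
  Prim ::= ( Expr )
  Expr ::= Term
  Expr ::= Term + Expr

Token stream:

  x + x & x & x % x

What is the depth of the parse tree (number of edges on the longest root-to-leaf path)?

7

[Expr [Term [Factor [Prim x]]] + [Expr [Term [Factor [Factor [Factor [Prim x]] & [Prim x]] & [Prim x]] % [Term [Factor [Prim x]]]]]]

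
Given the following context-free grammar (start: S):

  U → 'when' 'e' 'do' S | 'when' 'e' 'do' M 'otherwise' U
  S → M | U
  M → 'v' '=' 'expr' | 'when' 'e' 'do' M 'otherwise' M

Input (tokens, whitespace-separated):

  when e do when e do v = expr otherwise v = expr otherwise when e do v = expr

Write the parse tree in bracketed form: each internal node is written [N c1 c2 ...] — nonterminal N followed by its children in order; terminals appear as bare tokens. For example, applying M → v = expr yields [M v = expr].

S
U
when e do M otherwise U
when e do when e do M otherwise M otherwise U
when e do when e do v = expr otherwise M otherwise U
when e do when e do v = expr otherwise v = expr otherwise U
when e do when e do v = expr otherwise v = expr otherwise when e do S
when e do when e do v = expr otherwise v = expr otherwise when e do M
when e do when e do v = expr otherwise v = expr otherwise when e do v = expr

[S [U when e do [M when e do [M v = expr] otherwise [M v = expr]] otherwise [U when e do [S [M v = expr]]]]]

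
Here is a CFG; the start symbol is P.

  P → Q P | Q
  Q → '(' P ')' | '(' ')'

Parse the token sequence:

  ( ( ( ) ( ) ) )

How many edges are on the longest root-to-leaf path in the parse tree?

[P [Q ( [P [Q ( [P [Q ( )] [P [Q ( )]]] )]] )]]

7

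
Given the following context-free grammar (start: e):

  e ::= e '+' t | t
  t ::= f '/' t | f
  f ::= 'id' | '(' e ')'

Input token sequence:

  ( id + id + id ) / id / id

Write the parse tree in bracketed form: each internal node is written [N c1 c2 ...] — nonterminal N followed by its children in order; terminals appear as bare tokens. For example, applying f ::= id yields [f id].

[e [t [f ( [e [e [e [t [f id]]] + [t [f id]]] + [t [f id]]] )] / [t [f id] / [t [f id]]]]]

e
t
f / t
( e ) / t
( e + t ) / t
( e + t + t ) / t
( t + t + t ) / t
( f + t + t ) / t
( id + t + t ) / t
( id + f + t ) / t
( id + id + t ) / t
( id + id + f ) / t
( id + id + id ) / t
( id + id + id ) / f / t
( id + id + id ) / id / t
( id + id + id ) / id / f
( id + id + id ) / id / id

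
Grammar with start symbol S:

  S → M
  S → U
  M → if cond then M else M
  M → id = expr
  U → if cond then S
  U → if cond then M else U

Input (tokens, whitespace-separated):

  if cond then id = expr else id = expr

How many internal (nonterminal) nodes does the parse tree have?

[S [M if cond then [M id = expr] else [M id = expr]]]

4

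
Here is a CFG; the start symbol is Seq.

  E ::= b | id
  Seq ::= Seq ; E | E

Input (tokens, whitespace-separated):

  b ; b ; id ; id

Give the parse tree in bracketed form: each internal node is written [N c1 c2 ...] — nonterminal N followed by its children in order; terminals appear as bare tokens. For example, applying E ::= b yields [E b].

[Seq [Seq [Seq [Seq [E b]] ; [E b]] ; [E id]] ; [E id]]

Seq
Seq ; E
Seq ; E ; E
Seq ; E ; E ; E
E ; E ; E ; E
b ; E ; E ; E
b ; b ; E ; E
b ; b ; id ; E
b ; b ; id ; id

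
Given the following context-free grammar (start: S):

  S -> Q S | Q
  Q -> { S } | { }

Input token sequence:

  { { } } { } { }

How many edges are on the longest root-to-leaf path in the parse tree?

[S [Q { [S [Q { }]] }] [S [Q { }] [S [Q { }]]]]

4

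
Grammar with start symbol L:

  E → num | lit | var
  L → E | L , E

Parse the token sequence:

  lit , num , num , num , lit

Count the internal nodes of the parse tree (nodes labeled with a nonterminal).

10

[L [L [L [L [L [E lit]] , [E num]] , [E num]] , [E num]] , [E lit]]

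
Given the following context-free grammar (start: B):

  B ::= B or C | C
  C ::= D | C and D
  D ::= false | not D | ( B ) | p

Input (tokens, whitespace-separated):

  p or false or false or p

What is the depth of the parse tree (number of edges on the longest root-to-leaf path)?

6

[B [B [B [B [C [D p]]] or [C [D false]]] or [C [D false]]] or [C [D p]]]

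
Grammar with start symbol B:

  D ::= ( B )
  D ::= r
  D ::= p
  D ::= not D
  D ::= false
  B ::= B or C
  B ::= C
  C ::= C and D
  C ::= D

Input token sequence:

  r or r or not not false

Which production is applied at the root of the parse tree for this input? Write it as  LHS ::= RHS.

B ::= B or C

[B [B [B [C [D r]]] or [C [D r]]] or [C [D not [D not [D false]]]]]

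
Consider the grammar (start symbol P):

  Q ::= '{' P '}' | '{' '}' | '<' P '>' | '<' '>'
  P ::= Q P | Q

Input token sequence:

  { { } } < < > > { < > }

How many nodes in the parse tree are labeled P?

[P [Q { [P [Q { }]] }] [P [Q < [P [Q < >]] >] [P [Q { [P [Q < >]] }]]]]

6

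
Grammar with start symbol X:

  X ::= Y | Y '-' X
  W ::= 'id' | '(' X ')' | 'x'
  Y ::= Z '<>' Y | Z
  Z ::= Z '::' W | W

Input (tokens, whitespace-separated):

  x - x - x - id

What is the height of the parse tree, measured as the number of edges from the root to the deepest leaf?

[X [Y [Z [W x]]] - [X [Y [Z [W x]]] - [X [Y [Z [W x]]] - [X [Y [Z [W id]]]]]]]

7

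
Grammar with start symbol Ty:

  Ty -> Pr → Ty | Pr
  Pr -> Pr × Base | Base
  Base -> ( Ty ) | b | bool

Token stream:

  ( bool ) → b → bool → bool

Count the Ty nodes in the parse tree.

[Ty [Pr [Base ( [Ty [Pr [Base bool]]] )]] → [Ty [Pr [Base b]] → [Ty [Pr [Base bool]] → [Ty [Pr [Base bool]]]]]]

5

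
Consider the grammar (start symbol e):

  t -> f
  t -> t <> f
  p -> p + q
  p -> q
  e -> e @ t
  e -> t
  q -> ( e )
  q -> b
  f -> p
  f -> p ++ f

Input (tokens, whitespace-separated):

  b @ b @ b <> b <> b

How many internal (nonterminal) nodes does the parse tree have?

[e [e [e [t [f [p [q b]]]]] @ [t [f [p [q b]]]]] @ [t [t [t [f [p [q b]]]] <> [f [p [q b]]]] <> [f [p [q b]]]]]

23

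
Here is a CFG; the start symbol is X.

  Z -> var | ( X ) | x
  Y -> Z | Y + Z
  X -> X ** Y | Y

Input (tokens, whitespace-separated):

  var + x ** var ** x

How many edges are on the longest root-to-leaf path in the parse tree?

6

[X [X [X [Y [Y [Z var]] + [Z x]]] ** [Y [Z var]]] ** [Y [Z x]]]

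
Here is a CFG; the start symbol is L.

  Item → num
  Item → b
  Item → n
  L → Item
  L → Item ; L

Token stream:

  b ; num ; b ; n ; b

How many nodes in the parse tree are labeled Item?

[L [Item b] ; [L [Item num] ; [L [Item b] ; [L [Item n] ; [L [Item b]]]]]]

5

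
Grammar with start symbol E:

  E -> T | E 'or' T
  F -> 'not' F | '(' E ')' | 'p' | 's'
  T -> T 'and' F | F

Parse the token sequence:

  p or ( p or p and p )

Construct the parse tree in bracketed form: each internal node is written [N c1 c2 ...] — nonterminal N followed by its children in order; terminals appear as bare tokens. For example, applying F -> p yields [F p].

[E [E [T [F p]]] or [T [F ( [E [E [T [F p]]] or [T [T [F p]] and [F p]]] )]]]

E
E or T
T or T
F or T
p or T
p or F
p or ( E )
p or ( E or T )
p or ( T or T )
p or ( F or T )
p or ( p or T )
p or ( p or T and F )
p or ( p or F and F )
p or ( p or p and F )
p or ( p or p and p )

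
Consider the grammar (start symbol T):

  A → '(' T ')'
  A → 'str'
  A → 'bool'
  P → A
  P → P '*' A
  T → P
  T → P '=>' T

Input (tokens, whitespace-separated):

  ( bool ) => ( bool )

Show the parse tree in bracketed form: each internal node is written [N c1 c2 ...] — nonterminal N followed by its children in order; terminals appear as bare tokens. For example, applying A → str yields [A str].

T
P => T
A => T
( T ) => T
( P ) => T
( A ) => T
( bool ) => T
( bool ) => P
( bool ) => A
( bool ) => ( T )
( bool ) => ( P )
( bool ) => ( A )
( bool ) => ( bool )

[T [P [A ( [T [P [A bool]]] )]] => [T [P [A ( [T [P [A bool]]] )]]]]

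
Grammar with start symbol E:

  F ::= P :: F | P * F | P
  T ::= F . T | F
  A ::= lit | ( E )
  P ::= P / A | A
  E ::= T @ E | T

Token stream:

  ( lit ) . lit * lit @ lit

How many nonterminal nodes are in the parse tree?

22

[E [T [F [P [A ( [E [T [F [P [A lit]]]]] )]]] . [T [F [P [A lit]] * [F [P [A lit]]]]]] @ [E [T [F [P [A lit]]]]]]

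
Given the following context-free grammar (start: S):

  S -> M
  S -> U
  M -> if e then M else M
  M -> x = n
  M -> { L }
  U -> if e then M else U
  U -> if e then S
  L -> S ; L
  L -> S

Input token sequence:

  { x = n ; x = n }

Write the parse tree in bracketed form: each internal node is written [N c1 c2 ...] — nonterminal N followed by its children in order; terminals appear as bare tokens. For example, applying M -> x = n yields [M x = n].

[S [M { [L [S [M x = n]] ; [L [S [M x = n]]]] }]]

S
M
{ L }
{ S ; L }
{ M ; L }
{ x = n ; L }
{ x = n ; S }
{ x = n ; M }
{ x = n ; x = n }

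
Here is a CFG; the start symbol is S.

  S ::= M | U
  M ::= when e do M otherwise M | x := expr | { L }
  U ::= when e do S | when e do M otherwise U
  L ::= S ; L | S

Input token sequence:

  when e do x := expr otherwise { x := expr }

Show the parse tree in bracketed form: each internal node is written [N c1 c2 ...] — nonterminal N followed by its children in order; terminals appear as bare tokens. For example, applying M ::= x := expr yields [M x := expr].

S
M
when e do M otherwise M
when e do x := expr otherwise M
when e do x := expr otherwise { L }
when e do x := expr otherwise { S }
when e do x := expr otherwise { M }
when e do x := expr otherwise { x := expr }

[S [M when e do [M x := expr] otherwise [M { [L [S [M x := expr]]] }]]]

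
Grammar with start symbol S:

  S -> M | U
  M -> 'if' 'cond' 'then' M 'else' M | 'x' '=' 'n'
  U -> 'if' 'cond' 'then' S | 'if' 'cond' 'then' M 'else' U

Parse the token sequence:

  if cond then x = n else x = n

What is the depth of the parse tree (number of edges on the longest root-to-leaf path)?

3

[S [M if cond then [M x = n] else [M x = n]]]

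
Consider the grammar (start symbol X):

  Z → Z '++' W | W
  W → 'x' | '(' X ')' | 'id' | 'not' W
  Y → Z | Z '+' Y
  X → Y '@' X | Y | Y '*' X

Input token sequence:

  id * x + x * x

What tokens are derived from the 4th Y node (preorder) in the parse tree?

[X [Y [Z [W id]]] * [X [Y [Z [W x]] + [Y [Z [W x]]]] * [X [Y [Z [W x]]]]]]

x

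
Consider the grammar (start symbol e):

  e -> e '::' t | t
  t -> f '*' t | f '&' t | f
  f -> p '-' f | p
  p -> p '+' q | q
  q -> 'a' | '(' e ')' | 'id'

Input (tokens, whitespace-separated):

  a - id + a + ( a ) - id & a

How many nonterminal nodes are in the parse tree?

24

[e [t [f [p [q a]] - [f [p [p [p [q id]] + [q a]] + [q ( [e [t [f [p [q a]]]]] )]] - [f [p [q id]]]]] & [t [f [p [q a]]]]]]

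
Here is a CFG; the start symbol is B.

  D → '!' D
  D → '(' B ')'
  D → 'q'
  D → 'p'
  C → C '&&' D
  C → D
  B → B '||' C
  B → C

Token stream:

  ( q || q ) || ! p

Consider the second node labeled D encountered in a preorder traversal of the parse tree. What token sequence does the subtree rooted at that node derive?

[B [B [C [D ( [B [B [C [D q]]] || [C [D q]]] )]]] || [C [D ! [D p]]]]

q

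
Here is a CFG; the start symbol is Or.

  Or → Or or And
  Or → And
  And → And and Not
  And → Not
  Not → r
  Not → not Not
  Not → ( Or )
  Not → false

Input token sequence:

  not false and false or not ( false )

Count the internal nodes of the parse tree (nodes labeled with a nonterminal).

13

[Or [Or [And [And [Not not [Not false]]] and [Not false]]] or [And [Not not [Not ( [Or [And [Not false]]] )]]]]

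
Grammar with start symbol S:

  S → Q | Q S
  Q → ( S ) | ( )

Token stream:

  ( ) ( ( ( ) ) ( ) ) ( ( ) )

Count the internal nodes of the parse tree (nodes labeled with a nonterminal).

14

[S [Q ( )] [S [Q ( [S [Q ( [S [Q ( )]] )] [S [Q ( )]]] )] [S [Q ( [S [Q ( )]] )]]]]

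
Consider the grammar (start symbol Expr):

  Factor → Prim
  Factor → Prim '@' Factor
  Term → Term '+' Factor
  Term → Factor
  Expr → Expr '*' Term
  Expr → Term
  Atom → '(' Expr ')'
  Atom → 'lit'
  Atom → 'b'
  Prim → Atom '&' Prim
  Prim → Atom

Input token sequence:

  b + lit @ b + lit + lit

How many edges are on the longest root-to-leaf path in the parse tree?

[Expr [Term [Term [Term [Term [Factor [Prim [Atom b]]]] + [Factor [Prim [Atom lit]] @ [Factor [Prim [Atom b]]]]] + [Factor [Prim [Atom lit]]]] + [Factor [Prim [Atom lit]]]]]

8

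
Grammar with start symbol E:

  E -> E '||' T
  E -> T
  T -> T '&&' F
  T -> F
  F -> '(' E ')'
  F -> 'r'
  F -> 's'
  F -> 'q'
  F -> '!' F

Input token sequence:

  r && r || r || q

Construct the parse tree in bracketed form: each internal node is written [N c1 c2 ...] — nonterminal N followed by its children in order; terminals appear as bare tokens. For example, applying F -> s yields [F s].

E
E || T
E || T || T
T || T || T
T && F || T || T
F && F || T || T
r && F || T || T
r && r || T || T
r && r || F || T
r && r || r || T
r && r || r || F
r && r || r || q

[E [E [E [T [T [F r]] && [F r]]] || [T [F r]]] || [T [F q]]]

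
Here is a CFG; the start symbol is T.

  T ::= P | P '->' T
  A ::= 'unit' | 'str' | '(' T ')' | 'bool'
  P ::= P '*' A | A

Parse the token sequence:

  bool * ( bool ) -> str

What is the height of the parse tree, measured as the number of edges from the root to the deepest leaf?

[T [P [P [A bool]] * [A ( [T [P [A bool]]] )]] -> [T [P [A str]]]]

6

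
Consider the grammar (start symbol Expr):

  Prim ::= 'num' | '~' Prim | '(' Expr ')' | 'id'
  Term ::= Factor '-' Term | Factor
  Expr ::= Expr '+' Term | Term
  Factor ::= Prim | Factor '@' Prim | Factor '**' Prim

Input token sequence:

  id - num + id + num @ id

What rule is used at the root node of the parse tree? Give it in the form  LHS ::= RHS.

[Expr [Expr [Expr [Term [Factor [Prim id]] - [Term [Factor [Prim num]]]]] + [Term [Factor [Prim id]]]] + [Term [Factor [Factor [Prim num]] @ [Prim id]]]]

Expr ::= Expr '+' Term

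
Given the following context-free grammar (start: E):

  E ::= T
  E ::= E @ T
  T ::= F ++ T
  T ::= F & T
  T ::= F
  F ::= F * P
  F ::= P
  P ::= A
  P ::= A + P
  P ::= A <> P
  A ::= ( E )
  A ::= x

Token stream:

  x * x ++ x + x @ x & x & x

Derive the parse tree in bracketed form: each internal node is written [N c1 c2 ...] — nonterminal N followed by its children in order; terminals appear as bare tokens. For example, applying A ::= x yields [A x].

[E [E [T [F [F [P [A x]]] * [P [A x]]] ++ [T [F [P [A x] + [P [A x]]]]]]] @ [T [F [P [A x]]] & [T [F [P [A x]]] & [T [F [P [A x]]]]]]]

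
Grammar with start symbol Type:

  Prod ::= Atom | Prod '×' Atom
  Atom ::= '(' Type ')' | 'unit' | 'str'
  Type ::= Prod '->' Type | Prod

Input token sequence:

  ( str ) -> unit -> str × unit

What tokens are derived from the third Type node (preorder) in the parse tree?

[Type [Prod [Atom ( [Type [Prod [Atom str]]] )]] -> [Type [Prod [Atom unit]] -> [Type [Prod [Prod [Atom str]] × [Atom unit]]]]]

unit -> str × unit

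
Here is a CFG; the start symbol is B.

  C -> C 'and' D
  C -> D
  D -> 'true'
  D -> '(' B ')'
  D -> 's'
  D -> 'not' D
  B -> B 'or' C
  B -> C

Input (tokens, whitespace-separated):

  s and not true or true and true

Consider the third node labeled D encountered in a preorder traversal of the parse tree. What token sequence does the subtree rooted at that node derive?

[B [B [C [C [D s]] and [D not [D true]]]] or [C [C [D true]] and [D true]]]

true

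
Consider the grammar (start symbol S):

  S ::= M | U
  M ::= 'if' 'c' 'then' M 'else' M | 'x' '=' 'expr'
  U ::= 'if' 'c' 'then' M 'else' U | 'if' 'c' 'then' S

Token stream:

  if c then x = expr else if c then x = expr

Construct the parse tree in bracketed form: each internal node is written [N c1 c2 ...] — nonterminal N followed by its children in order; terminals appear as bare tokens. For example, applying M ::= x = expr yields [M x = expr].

S
U
if c then M else U
if c then x = expr else U
if c then x = expr else if c then S
if c then x = expr else if c then M
if c then x = expr else if c then x = expr

[S [U if c then [M x = expr] else [U if c then [S [M x = expr]]]]]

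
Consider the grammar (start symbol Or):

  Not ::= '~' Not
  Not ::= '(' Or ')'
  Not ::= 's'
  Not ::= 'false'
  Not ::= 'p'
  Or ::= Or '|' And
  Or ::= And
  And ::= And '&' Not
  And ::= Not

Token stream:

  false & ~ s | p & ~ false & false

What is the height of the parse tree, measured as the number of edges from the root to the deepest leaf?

[Or [Or [And [And [Not false]] & [Not ~ [Not s]]]] | [And [And [And [Not p]] & [Not ~ [Not false]]] & [Not false]]]

5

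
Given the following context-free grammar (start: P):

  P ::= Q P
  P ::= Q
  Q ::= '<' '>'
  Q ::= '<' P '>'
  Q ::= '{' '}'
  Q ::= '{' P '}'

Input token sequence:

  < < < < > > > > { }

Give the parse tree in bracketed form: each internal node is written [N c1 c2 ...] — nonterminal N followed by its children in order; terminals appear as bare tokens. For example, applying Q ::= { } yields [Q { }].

P
Q P
< P > P
< Q > P
< < P > > P
< < Q > > P
< < < P > > > P
< < < Q > > > P
< < < < > > > > P
< < < < > > > > Q
< < < < > > > > { }

[P [Q < [P [Q < [P [Q < [P [Q < >]] >]] >]] >] [P [Q { }]]]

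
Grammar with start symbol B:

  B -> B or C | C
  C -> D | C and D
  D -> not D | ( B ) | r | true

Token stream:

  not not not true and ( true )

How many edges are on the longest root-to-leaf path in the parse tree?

[B [C [C [D not [D not [D not [D true]]]]] and [D ( [B [C [D true]]] )]]]

7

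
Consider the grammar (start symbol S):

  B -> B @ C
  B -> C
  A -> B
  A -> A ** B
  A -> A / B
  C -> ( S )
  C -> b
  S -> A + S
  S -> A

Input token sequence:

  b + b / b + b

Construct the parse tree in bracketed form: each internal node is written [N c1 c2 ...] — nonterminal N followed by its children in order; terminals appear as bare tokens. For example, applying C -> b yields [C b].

[S [A [B [C b]]] + [S [A [A [B [C b]]] / [B [C b]]] + [S [A [B [C b]]]]]]

S
A + S
B + S
C + S
b + S
b + A + S
b + A / B + S
b + B / B + S
b + C / B + S
b + b / B + S
b + b / C + S
b + b / b + S
b + b / b + A
b + b / b + B
b + b / b + C
b + b / b + b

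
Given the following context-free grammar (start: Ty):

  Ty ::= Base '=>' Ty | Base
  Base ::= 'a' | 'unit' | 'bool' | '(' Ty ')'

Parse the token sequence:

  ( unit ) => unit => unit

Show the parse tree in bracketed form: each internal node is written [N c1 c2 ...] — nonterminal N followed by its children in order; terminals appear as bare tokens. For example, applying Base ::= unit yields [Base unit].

[Ty [Base ( [Ty [Base unit]] )] => [Ty [Base unit] => [Ty [Base unit]]]]

Ty
Base => Ty
( Ty ) => Ty
( Base ) => Ty
( unit ) => Ty
( unit ) => Base => Ty
( unit ) => unit => Ty
( unit ) => unit => Base
( unit ) => unit => unit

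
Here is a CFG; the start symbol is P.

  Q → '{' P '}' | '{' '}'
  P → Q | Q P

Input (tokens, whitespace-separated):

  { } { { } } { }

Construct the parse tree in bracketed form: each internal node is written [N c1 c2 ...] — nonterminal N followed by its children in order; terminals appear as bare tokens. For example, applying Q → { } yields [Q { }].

P
Q P
{ } P
{ } Q P
{ } { P } P
{ } { Q } P
{ } { { } } P
{ } { { } } Q
{ } { { } } { }

[P [Q { }] [P [Q { [P [Q { }]] }] [P [Q { }]]]]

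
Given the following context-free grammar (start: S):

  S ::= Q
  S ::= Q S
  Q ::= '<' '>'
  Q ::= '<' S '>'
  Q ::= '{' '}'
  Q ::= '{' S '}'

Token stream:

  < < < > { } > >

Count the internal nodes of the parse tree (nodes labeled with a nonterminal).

8

[S [Q < [S [Q < [S [Q < >] [S [Q { }]]] >]] >]]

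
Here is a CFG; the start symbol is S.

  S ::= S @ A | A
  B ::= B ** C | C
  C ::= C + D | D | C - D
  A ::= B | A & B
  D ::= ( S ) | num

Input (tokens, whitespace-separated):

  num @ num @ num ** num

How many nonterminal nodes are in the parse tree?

[S [S [S [A [B [C [D num]]]]] @ [A [B [C [D num]]]]] @ [A [B [B [C [D num]]] ** [C [D num]]]]]

18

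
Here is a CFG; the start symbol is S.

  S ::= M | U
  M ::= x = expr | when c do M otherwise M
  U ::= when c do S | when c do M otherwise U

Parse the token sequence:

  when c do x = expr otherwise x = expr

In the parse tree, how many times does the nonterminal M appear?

3

[S [M when c do [M x = expr] otherwise [M x = expr]]]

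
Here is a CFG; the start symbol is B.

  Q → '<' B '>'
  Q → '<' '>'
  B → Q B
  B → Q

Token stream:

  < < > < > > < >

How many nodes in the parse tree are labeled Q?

4

[B [Q < [B [Q < >] [B [Q < >]]] >] [B [Q < >]]]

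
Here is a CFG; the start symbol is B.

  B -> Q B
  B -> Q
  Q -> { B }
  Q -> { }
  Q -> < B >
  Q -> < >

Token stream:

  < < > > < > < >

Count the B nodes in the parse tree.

4

[B [Q < [B [Q < >]] >] [B [Q < >] [B [Q < >]]]]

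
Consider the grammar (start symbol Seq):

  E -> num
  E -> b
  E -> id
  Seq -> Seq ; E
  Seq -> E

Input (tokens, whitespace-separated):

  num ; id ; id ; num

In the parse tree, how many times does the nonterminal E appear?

4

[Seq [Seq [Seq [Seq [E num]] ; [E id]] ; [E id]] ; [E num]]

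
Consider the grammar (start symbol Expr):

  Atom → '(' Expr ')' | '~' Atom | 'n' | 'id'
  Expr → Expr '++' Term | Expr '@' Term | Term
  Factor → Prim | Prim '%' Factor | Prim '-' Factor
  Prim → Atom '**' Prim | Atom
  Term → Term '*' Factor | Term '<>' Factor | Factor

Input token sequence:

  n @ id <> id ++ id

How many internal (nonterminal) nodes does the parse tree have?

[Expr [Expr [Expr [Term [Factor [Prim [Atom n]]]]] @ [Term [Term [Factor [Prim [Atom id]]]] <> [Factor [Prim [Atom id]]]]] ++ [Term [Factor [Prim [Atom id]]]]]

19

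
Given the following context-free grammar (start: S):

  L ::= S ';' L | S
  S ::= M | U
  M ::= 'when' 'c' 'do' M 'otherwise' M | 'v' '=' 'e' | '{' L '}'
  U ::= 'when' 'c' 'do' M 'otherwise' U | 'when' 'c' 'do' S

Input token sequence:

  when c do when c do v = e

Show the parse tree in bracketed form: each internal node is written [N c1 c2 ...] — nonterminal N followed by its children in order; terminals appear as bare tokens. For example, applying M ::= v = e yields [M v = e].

[S [U when c do [S [U when c do [S [M v = e]]]]]]

S
U
when c do S
when c do U
when c do when c do S
when c do when c do M
when c do when c do v = e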